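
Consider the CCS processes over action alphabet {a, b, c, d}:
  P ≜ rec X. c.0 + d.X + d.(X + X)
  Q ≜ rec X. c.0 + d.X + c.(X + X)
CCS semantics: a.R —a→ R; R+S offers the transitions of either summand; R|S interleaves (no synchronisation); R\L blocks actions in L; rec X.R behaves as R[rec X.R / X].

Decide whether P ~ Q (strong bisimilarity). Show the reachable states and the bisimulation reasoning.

P's transition system — 3 states:
  p0 = rec X. c.0 + d.X + d.(X + X) → --c--▸ p1, --d--▸ p0, --d--▸ p2
  p1 = 0 → ∅
  p2 = (rec X. c.0 + d.X + d.(X + X)) + (rec X. c.0 + d.X + d.(X + X)) → --c--▸ p1, --d--▸ p0, --d--▸ p2
Q's transition system — 3 states:
  q0 = rec X. c.0 + d.X + c.(X + X) → --c--▸ q1, --c--▸ q2, --d--▸ q0
  q1 = (rec X. c.0 + d.X + c.(X + X)) + (rec X. c.0 + d.X + c.(X + X)) → --c--▸ q1, --c--▸ q2, --d--▸ q0
  q2 = 0 → ∅
Coarsest stable partition (strong bisimilarity classes):
  B0 = {p0, p2}
  B1 = {p1, q2}
  B2 = {q0, q1}
p0 ∈ B0, q0 ∈ B2 → different blocks

not bisimilar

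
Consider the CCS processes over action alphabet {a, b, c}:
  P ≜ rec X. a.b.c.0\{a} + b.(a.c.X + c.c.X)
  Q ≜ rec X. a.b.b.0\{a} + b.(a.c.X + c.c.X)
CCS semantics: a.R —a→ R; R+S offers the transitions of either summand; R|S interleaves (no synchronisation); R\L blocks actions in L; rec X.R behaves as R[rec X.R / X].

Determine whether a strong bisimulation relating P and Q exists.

Reachable graph of P (6 states):
  s0 = rec X. a.b.c.0\{a} + b.(a.c.X + c.c.X) → —a→ s1, —b→ s2
  s1 = b.c.0\{a} → —b→ s3
  s2 = a.c.(rec X. a.b.c.0\{a} + b.(a.c.X + c.c.X)) + c.c.(rec X. a.b.c.0\{a} + b.(a.c.X + c.c.X)) → —a→ s4, —c→ s4
  s3 = c.0\{a} → —c→ s5
  s4 = c.(rec X. a.b.c.0\{a} + b.(a.c.X + c.c.X)) → —c→ s0
  s5 = 0\{a} → stopped
Reachable graph of Q (6 states):
  t0 = rec X. a.b.b.0\{a} + b.(a.c.X + c.c.X) → —a→ t1, —b→ t2
  t1 = b.b.0\{a} → —b→ t3
  t2 = a.c.(rec X. a.b.b.0\{a} + b.(a.c.X + c.c.X)) + c.c.(rec X. a.b.b.0\{a} + b.(a.c.X + c.c.X)) → —a→ t4, —c→ t4
  t3 = b.0\{a} → —b→ t5
  t4 = c.(rec X. a.b.b.0\{a} + b.(a.c.X + c.c.X)) → —c→ t0
  t5 = 0\{a} → stopped
Coarsest stable partition (strong bisimilarity classes):
  B0 = {s0}
  B1 = {s2}
  B2 = {s4}
  B3 = {s1}
  B4 = {s3}
  B5 = {s5, t5}
  B6 = {t0}
  B7 = {t1}
  B8 = {t3}
  B9 = {t2}
  B10 = {t4}
s0 ∈ B0, t0 ∈ B6 → different blocks

P ≁ Q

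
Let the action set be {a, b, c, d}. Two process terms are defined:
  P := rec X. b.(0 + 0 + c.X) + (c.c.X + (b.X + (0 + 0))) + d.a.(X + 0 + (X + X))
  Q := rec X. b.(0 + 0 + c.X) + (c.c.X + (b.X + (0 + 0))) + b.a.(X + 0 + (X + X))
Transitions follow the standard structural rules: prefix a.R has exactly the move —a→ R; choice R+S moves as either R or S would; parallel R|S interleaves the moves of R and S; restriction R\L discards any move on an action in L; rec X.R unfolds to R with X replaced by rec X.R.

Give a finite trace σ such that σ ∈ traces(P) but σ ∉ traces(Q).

Reachable graph of P (5 states):
  m0 = rec X. b.(0 + 0 + c.X) + (c.c.X + (b.X + (0 + 0))) + d.a.(X + 0 + (X + X)) → —b→ m0, —b→ m1, —c→ m2, —d→ m3
  m1 = 0 + 0 + c.(rec X. b.(0 + 0 + c.X) + (c.c.X + (b.X + (0 + 0))) + d.a.(X + 0 + (X + X))) → —c→ m0
  m2 = c.(rec X. b.(0 + 0 + c.X) + (c.c.X + (b.X + (0 + 0))) + d.a.(X + 0 + (X + X))) → —c→ m0
  m3 = a.((rec X. b.(0 + 0 + c.X) + (c.c.X + (b.X + (0 + 0))) + d.a.(X + 0 + (X + X))) + 0 + ((rec X. b.(0 + 0 + c.X) + (c.c.X + (b.X + (0 + 0))) + d.a.(X + 0 + (X + X))) + (rec X. b.(0 + 0 + c.X) + (c.c.X + (b.X + (0 + 0))) + d.a.(X + 0 + (X + X))))) → —a→ m4
  m4 = (rec X. b.(0 + 0 + c.X) + (c.c.X + (b.X + (0 + 0))) + d.a.(X + 0 + (X + X))) + 0 + ((rec X. b.(0 + 0 + c.X) + (c.c.X + (b.X + (0 + 0))) + d.a.(X + 0 + (X + X))) + (rec X. b.(0 + 0 + c.X) + (c.c.X + (b.X + (0 + 0))) + d.a.(X + 0 + (X + X)))) → —b→ m0, —b→ m1, —c→ m2, —d→ m3
Reachable graph of Q (5 states):
  n0 = rec X. b.(0 + 0 + c.X) + (c.c.X + (b.X + (0 + 0))) + b.a.(X + 0 + (X + X)) → —b→ n0, —b→ n1, —b→ n2, —c→ n3
  n1 = 0 + 0 + c.(rec X. b.(0 + 0 + c.X) + (c.c.X + (b.X + (0 + 0))) + b.a.(X + 0 + (X + X))) → —c→ n0
  n2 = a.((rec X. b.(0 + 0 + c.X) + (c.c.X + (b.X + (0 + 0))) + b.a.(X + 0 + (X + X))) + 0 + ((rec X. b.(0 + 0 + c.X) + (c.c.X + (b.X + (0 + 0))) + b.a.(X + 0 + (X + X))) + (rec X. b.(0 + 0 + c.X) + (c.c.X + (b.X + (0 + 0))) + b.a.(X + 0 + (X + X))))) → —a→ n4
  n3 = c.(rec X. b.(0 + 0 + c.X) + (c.c.X + (b.X + (0 + 0))) + b.a.(X + 0 + (X + X))) → —c→ n0
  n4 = (rec X. b.(0 + 0 + c.X) + (c.c.X + (b.X + (0 + 0))) + b.a.(X + 0 + (X + X))) + 0 + ((rec X. b.(0 + 0 + c.X) + (c.c.X + (b.X + (0 + 0))) + b.a.(X + 0 + (X + X))) + (rec X. b.(0 + 0 + c.X) + (c.c.X + (b.X + (0 + 0))) + b.a.(X + 0 + (X + X)))) → —b→ n0, —b→ n1, —b→ n2, —c→ n3
Executing d from P (initial set {m0}):
  step 1 (d): {m3}
  ✓ P
Executing d from Q (initial set {n0}):
  step 1 (d): ∅ (Q stuck)

d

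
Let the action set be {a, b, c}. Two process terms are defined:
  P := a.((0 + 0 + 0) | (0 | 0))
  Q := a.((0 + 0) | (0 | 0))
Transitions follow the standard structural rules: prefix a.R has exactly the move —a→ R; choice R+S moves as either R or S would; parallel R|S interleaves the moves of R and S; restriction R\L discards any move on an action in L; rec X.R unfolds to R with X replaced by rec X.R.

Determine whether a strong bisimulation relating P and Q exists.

Reachable graph of P (2 states):
  m0 = a.((0 + 0 + 0) | (0 | 0)) | —a→ m1
  m1 = (0 + 0 + 0) | (0 | 0) | deadlocked
Reachable graph of Q (2 states):
  n0 = a.((0 + 0) | (0 | 0)) | —a→ n1
  n1 = (0 + 0) | (0 | 0) | deadlocked
Bisimilarity quotient blocks:
  B0 = {m0, n0}
  B1 = {m1, n1}
m0 ∈ B0, n0 ∈ B0 → same block

YES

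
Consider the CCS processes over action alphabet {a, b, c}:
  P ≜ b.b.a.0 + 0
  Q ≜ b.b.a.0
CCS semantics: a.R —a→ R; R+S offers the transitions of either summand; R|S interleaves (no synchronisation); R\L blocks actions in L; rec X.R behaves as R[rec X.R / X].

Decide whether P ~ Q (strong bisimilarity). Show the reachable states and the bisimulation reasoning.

bisimilar

Reachable graph of P (4 states):
  u0 = b.b.a.0 + 0 :: =b=> u1
  u1 = b.a.0 :: =b=> u2
  u2 = a.0 :: =a=> u3
  u3 = 0 :: stopped
Reachable graph of Q (4 states):
  v0 = b.b.a.0 :: =b=> v1
  v1 = b.a.0 :: =b=> v2
  v2 = a.0 :: =a=> v3
  v3 = 0 :: stopped
Partition-refinement fixed point:
  B0 = {u0, v0}
  B1 = {u1, v1}
  B2 = {u2, v2}
  B3 = {u3, v3}
u0 ∈ B0, v0 ∈ B0 → same block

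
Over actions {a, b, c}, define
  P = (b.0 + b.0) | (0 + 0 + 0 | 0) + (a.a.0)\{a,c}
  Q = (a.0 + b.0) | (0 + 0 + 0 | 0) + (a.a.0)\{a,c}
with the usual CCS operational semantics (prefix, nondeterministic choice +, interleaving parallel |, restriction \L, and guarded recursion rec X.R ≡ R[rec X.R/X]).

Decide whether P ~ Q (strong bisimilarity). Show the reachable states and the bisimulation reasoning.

P ≁ Q

P's transition system — 2 states:
  p0 = (b.0 + b.0) | (0 + 0 + 0 | 0) + (a.a.0)\{a,c} has moves —b→ p1
  p1 = 0 | (0 + 0 + 0 | 0) has moves ∅
Q's transition system — 2 states:
  q0 = (a.0 + b.0) | (0 + 0 + 0 | 0) + (a.a.0)\{a,c} has moves —a→ q1, —b→ q1
  q1 = 0 | (0 + 0 + 0 | 0) has moves ∅
Partition-refinement fixed point:
  B0 = {p0}
  B1 = {p1, q1}
  B2 = {q0}
p0 ∈ B0, q0 ∈ B2 → different blocks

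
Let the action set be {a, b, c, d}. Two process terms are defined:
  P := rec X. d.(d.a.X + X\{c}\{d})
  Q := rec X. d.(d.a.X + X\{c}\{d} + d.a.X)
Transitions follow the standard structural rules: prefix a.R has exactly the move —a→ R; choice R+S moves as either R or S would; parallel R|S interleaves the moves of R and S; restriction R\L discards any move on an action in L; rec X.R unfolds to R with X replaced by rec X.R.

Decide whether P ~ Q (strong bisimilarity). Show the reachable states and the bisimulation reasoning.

P ~ Q

LTS(P): 3 reachable states
  m0 = rec X. d.(d.a.X + X\{c}\{d}) has moves =d=> m1
  m1 = d.a.(rec X. d.(d.a.X + X\{c}\{d})) + (rec X. d.(d.a.X + X\{c}\{d}))\{c}\{d} has moves =d=> m2
  m2 = a.(rec X. d.(d.a.X + X\{c}\{d})) has moves =a=> m0
LTS(Q): 3 reachable states
  n0 = rec X. d.(d.a.X + X\{c}\{d} + d.a.X) has moves =d=> n1
  n1 = d.a.(rec X. d.(d.a.X + X\{c}\{d} + d.a.X)) + (rec X. d.(d.a.X + X\{c}\{d} + d.a.X))\{c}\{d} + d.a.(rec X. d.(d.a.X + X\{c}\{d} + d.a.X)) has moves =d=> n2
  n2 = a.(rec X. d.(d.a.X + X\{c}\{d} + d.a.X)) has moves =a=> n0
Coarsest stable partition (strong bisimilarity classes):
  B0 = {m0, n0}
  B1 = {m1, n1}
  B2 = {m2, n2}
m0 ∈ B0, n0 ∈ B0 → same block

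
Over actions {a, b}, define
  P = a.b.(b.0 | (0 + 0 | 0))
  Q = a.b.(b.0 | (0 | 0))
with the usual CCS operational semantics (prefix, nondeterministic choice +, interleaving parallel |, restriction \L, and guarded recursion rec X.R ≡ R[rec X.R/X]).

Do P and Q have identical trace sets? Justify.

trace-equivalent

Reachable graph of P (4 states):
  u0 = a.b.(b.0 | (0 + 0 | 0)) → --a--▸ u1
  u1 = b.(b.0 | (0 + 0 | 0)) → --b--▸ u2
  u2 = b.0 | (0 + 0 | 0) → --b--▸ u3
  u3 = 0 | (0 + 0 | 0) → deadlocked
Reachable graph of Q (4 states):
  v0 = a.b.(b.0 | (0 | 0)) → --a--▸ v1
  v1 = b.(b.0 | (0 | 0)) → --b--▸ v2
  v2 = b.0 | (0 | 0) → --b--▸ v3
  v3 = 0 | (0 | 0) → deadlocked
Bisimilarity quotient blocks:
  B0 = {u0, v0}
  B1 = {u1, v1}
  B2 = {u2, v2}
  B3 = {u3, v3}
u0 ∈ B0, v0 ∈ B0 → same block
Bisimilar ⇒ trace-equivalent.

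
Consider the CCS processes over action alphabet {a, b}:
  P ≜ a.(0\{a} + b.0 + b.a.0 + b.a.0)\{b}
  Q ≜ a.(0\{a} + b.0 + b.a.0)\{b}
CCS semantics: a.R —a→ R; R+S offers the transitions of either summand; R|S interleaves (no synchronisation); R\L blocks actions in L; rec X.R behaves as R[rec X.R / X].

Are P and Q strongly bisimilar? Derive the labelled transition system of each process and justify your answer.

P's transition system — 2 states:
  s0 = a.(0\{a} + b.0 + b.a.0 + b.a.0)\{b} | =a=> s1
  s1 = (0\{a} + b.0 + b.a.0 + b.a.0)\{b} | (no moves)
Q's transition system — 2 states:
  t0 = a.(0\{a} + b.0 + b.a.0)\{b} | =a=> t1
  t1 = (0\{a} + b.0 + b.a.0)\{b} | (no moves)
Partition-refinement fixed point:
  B0 = {s0, t0}
  B1 = {s1, t1}
s0 ∈ B0, t0 ∈ B0 → same block

YES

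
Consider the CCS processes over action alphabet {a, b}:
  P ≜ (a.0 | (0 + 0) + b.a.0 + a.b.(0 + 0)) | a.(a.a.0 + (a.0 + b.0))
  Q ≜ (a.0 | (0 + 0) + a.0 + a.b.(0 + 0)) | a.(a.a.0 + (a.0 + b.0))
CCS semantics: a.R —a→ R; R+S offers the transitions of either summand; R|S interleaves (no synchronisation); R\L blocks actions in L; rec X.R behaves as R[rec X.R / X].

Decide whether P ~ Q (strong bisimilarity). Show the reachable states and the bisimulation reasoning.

Reachable graph of P (24 states):
  p0 = (a.0 | (0 + 0) + b.a.0 + a.b.(0 + 0)) | a.(a.a.0 + (a.0 + b.0)) ⊢ -a-> p1, -a-> p2, -a-> p3, -b-> p4
  p1 = (a.0 | (0 + 0) + b.a.0 + a.b.(0 + 0)) | (a.a.0 + (a.0 + b.0)) ⊢ -a-> p5, -a-> p6, -a-> p7, -a-> p8, -b-> p5, -b-> p9
  p2 = 0 | (0 + 0) | a.(a.a.0 + (a.0 + b.0)) ⊢ -a-> p7
  p3 = b.(0 + 0) | a.(a.a.0 + (a.0 + b.0)) ⊢ -a-> p8, -b-> p10
  p4 = a.0 | a.(a.a.0 + (a.0 + b.0)) ⊢ -a-> p11, -a-> p9
  p5 = (a.0 | (0 + 0) + b.a.0 + a.b.(0 + 0)) | 0 ⊢ -a-> p12, -a-> p13, -b-> p14
  p6 = (a.0 | (0 + 0) + b.a.0 + a.b.(0 + 0)) | a.0 ⊢ -a-> p15, -a-> p16, -a-> p5, -b-> p17
  p7 = 0 | (0 + 0) | (a.a.0 + (a.0 + b.0)) ⊢ -a-> p12, -a-> p15, -b-> p12
  p8 = b.(0 + 0) | (a.a.0 + (a.0 + b.0)) ⊢ -a-> p13, -a-> p16, -b-> p13, -b-> p18
  p9 = a.0 | (a.a.0 + (a.0 + b.0)) ⊢ -a-> p14, -a-> p17, -a-> p19, -b-> p14
  p10 = (0 + 0) | a.(a.a.0 + (a.0 + b.0)) ⊢ -a-> p18
  p11 = 0 | a.(a.a.0 + (a.0 + b.0)) ⊢ -a-> p19
  p12 = 0 | (0 + 0) | 0 ⊢ deadlocked
  p13 = b.(0 + 0) | 0 ⊢ -b-> p20
  p14 = a.0 | 0 ⊢ -a-> p21
  p15 = 0 | (0 + 0) | a.0 ⊢ -a-> p12
  p16 = b.(0 + 0) | a.0 ⊢ -a-> p13, -b-> p22
  p17 = a.0 | a.0 ⊢ -a-> p14, -a-> p23
  p18 = (0 + 0) | (a.a.0 + (a.0 + b.0)) ⊢ -a-> p20, -a-> p22, -b-> p20
  p19 = 0 | (a.a.0 + (a.0 + b.0)) ⊢ -a-> p21, -a-> p23, -b-> p21
  p20 = (0 + 0) | 0 ⊢ deadlocked
  p21 = 0 | 0 ⊢ deadlocked
  p22 = (0 + 0) | a.0 ⊢ -a-> p20
  p23 = 0 | a.0 ⊢ -a-> p21
Reachable graph of Q (20 states):
  q0 = (a.0 | (0 + 0) + a.0 + a.b.(0 + 0)) | a.(a.a.0 + (a.0 + b.0)) ⊢ -a-> q1, -a-> q2, -a-> q3, -a-> q4
  q1 = (a.0 | (0 + 0) + a.0 + a.b.(0 + 0)) | (a.a.0 + (a.0 + b.0)) ⊢ -a-> q5, -a-> q6, -a-> q7, -a-> q8, -a-> q9, -b-> q5
  q2 = 0 | (0 + 0) | a.(a.a.0 + (a.0 + b.0)) ⊢ -a-> q7
  q3 = 0 | a.(a.a.0 + (a.0 + b.0)) ⊢ -a-> q8
  q4 = b.(0 + 0) | a.(a.a.0 + (a.0 + b.0)) ⊢ -a-> q9, -b-> q10
  q5 = (a.0 | (0 + 0) + a.0 + a.b.(0 + 0)) | 0 ⊢ -a-> q11, -a-> q12, -a-> q13
  q6 = (a.0 | (0 + 0) + a.0 + a.b.(0 + 0)) | a.0 ⊢ -a-> q14, -a-> q15, -a-> q16, -a-> q5
  q7 = 0 | (0 + 0) | (a.a.0 + (a.0 + b.0)) ⊢ -a-> q11, -a-> q14, -b-> q11
  q8 = 0 | (a.a.0 + (a.0 + b.0)) ⊢ -a-> q12, -a-> q15, -b-> q12
  q9 = b.(0 + 0) | (a.a.0 + (a.0 + b.0)) ⊢ -a-> q13, -a-> q16, -b-> q13, -b-> q17
  q10 = (0 + 0) | a.(a.a.0 + (a.0 + b.0)) ⊢ -a-> q17
  q11 = 0 | (0 + 0) | 0 ⊢ deadlocked
  q12 = 0 | 0 ⊢ deadlocked
  q13 = b.(0 + 0) | 0 ⊢ -b-> q18
  q14 = 0 | (0 + 0) | a.0 ⊢ -a-> q11
  q15 = 0 | a.0 ⊢ -a-> q12
  q16 = b.(0 + 0) | a.0 ⊢ -a-> q13, -b-> q19
  q17 = (0 + 0) | (a.a.0 + (a.0 + b.0)) ⊢ -a-> q18, -a-> q19, -b-> q18
  q18 = (0 + 0) | 0 ⊢ deadlocked
  q19 = (0 + 0) | a.0 ⊢ -a-> q18
Partition-refinement fixed point:
  B0 = {p0}
  B1 = {p3, q4}
  B2 = {p10, p11, p2, q10, q2, q3}
  B3 = {p18, p19, p7, q17, q7, q8}
  B4 = {p12, p20, p21, q11, q12, q18}
  B5 = {p14, p15, p22, p23, q14, q15, q19}
  B6 = {p8, q9}
  B7 = {p16, q16}
  B8 = {p13, q13}
  B9 = {p1}
  B10 = {p5}
  B11 = {p9}
  B12 = {p17}
  B13 = {p6}
  B14 = {p4}
  B15 = {q0}
  B16 = {q1}
  B17 = {q5}
  B18 = {q6}
p0 ∈ B0, q0 ∈ B15 → different blocks

not bisimilar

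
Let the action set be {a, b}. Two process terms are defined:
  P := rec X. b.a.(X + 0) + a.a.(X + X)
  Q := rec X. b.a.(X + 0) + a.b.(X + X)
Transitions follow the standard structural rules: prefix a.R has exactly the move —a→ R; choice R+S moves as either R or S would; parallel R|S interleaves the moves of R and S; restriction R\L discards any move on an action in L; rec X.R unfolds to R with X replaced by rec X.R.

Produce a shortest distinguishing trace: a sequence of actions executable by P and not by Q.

Reachable graph of P (5 states):
  s0 = rec X. b.a.(X + 0) + a.a.(X + X) has moves —a→ s1, —b→ s2
  s1 = a.((rec X. b.a.(X + 0) + a.a.(X + X)) + (rec X. b.a.(X + 0) + a.a.(X + X))) has moves —a→ s3
  s2 = a.((rec X. b.a.(X + 0) + a.a.(X + X)) + 0) has moves —a→ s4
  s3 = (rec X. b.a.(X + 0) + a.a.(X + X)) + (rec X. b.a.(X + 0) + a.a.(X + X)) has moves —a→ s1, —b→ s2
  s4 = (rec X. b.a.(X + 0) + a.a.(X + X)) + 0 has moves —a→ s1, —b→ s2
Reachable graph of Q (5 states):
  t0 = rec X. b.a.(X + 0) + a.b.(X + X) has moves —a→ t1, —b→ t2
  t1 = b.((rec X. b.a.(X + 0) + a.b.(X + X)) + (rec X. b.a.(X + 0) + a.b.(X + X))) has moves —b→ t3
  t2 = a.((rec X. b.a.(X + 0) + a.b.(X + X)) + 0) has moves —a→ t4
  t3 = (rec X. b.a.(X + 0) + a.b.(X + X)) + (rec X. b.a.(X + 0) + a.b.(X + X)) has moves —a→ t1, —b→ t2
  t4 = (rec X. b.a.(X + 0) + a.b.(X + X)) + 0 has moves —a→ t1, —b→ t2
Trace ⟨aa⟩ through P, begin at {s0}:
  [1] a ⇒ {s1}
  [2] a ⇒ {s3}
  P completes σ.
Trace ⟨aa⟩ through Q, begin at {t0}:
  [1] a ⇒ {t1}
  [2] a ⇒ ∅  — Q cannot continue

aa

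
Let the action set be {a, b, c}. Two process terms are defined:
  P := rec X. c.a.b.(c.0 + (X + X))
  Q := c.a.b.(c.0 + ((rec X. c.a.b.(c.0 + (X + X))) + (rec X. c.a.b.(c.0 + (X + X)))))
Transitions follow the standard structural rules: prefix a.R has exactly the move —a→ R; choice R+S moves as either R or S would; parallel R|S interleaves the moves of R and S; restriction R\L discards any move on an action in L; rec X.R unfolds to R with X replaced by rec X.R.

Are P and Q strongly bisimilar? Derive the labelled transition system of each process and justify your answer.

Reachable graph of P (5 states):
  s0 = rec X. c.a.b.(c.0 + (X + X)) | --c--▸ s1
  s1 = a.b.(c.0 + ((rec X. c.a.b.(c.0 + (X + X))) + (rec X. c.a.b.(c.0 + (X + X))))) | --a--▸ s2
  s2 = b.(c.0 + ((rec X. c.a.b.(c.0 + (X + X))) + (rec X. c.a.b.(c.0 + (X + X))))) | --b--▸ s3
  s3 = c.0 + ((rec X. c.a.b.(c.0 + (X + X))) + (rec X. c.a.b.(c.0 + (X + X)))) | --c--▸ s1, --c--▸ s4
  s4 = 0 | (no moves)
Reachable graph of Q (5 states):
  t0 = c.a.b.(c.0 + ((rec X. c.a.b.(c.0 + (X + X))) + (rec X. c.a.b.(c.0 + (X + X))))) | --c--▸ t1
  t1 = a.b.(c.0 + ((rec X. c.a.b.(c.0 + (X + X))) + (rec X. c.a.b.(c.0 + (X + X))))) | --a--▸ t2
  t2 = b.(c.0 + ((rec X. c.a.b.(c.0 + (X + X))) + (rec X. c.a.b.(c.0 + (X + X))))) | --b--▸ t3
  t3 = c.0 + ((rec X. c.a.b.(c.0 + (X + X))) + (rec X. c.a.b.(c.0 + (X + X)))) | --c--▸ t1, --c--▸ t4
  t4 = 0 | (no moves)
Bisimilarity quotient blocks:
  B0 = {s0, t0}
  B1 = {s1, t1}
  B2 = {s2, t2}
  B3 = {s3, t3}
  B4 = {s4, t4}
s0 ∈ B0, t0 ∈ B0 → same block

bisimilar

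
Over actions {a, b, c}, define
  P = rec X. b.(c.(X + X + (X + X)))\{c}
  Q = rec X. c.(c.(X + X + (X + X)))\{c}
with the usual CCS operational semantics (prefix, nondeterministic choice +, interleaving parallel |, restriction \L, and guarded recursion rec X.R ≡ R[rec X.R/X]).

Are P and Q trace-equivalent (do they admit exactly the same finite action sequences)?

NO — witness ⟨b⟩

LTS(P): 2 reachable states
  s0 = rec X. b.(c.(X + X + (X + X)))\{c} | --b--▸ s1
  s1 = (c.((rec X. b.(c.(X + X + (X + X)))\{c}) + (rec X. b.(c.(X + X + (X + X)))\{c}) + ((rec X. b.(c.(X + X + (X + X)))\{c}) + (rec X. b.(c.(X + X + (X + X)))\{c}))))\{c} | stopped
LTS(Q): 2 reachable states
  t0 = rec X. c.(c.(X + X + (X + X)))\{c} | --c--▸ t1
  t1 = (c.((rec X. c.(c.(X + X + (X + X)))\{c}) + (rec X. c.(c.(X + X + (X + X)))\{c}) + ((rec X. c.(c.(X + X + (X + X)))\{c}) + (rec X. c.(c.(X + X + (X + X)))\{c}))))\{c} | stopped
Executing b from P (initial set {s0}):
  [1] b ⇒ {s1}
  ✓ P
Executing b from Q (initial set {t0}):
  [1] b ⇒ ∅  — Q cannot continue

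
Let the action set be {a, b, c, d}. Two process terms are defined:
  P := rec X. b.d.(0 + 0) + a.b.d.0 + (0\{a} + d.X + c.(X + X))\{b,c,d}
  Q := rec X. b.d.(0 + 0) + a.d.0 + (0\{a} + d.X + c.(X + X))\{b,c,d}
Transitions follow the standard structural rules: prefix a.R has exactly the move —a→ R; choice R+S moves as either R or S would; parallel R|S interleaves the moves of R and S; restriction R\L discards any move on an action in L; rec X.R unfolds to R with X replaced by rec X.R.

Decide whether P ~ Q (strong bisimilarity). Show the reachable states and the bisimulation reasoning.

P ≁ Q

Reachable graph of P (6 states):
  p0 = rec X. b.d.(0 + 0) + a.b.d.0 + (0\{a} + d.X + c.(X + X))\{b,c,d} has moves =a=> p1, =b=> p2
  p1 = b.d.0 has moves =b=> p3
  p2 = d.(0 + 0) has moves =d=> p4
  p3 = d.0 has moves =d=> p5
  p4 = 0 + 0 has moves (no moves)
  p5 = 0 has moves (no moves)
Reachable graph of Q (5 states):
  q0 = rec X. b.d.(0 + 0) + a.d.0 + (0\{a} + d.X + c.(X + X))\{b,c,d} has moves =a=> q1, =b=> q2
  q1 = d.0 has moves =d=> q3
  q2 = d.(0 + 0) has moves =d=> q4
  q3 = 0 has moves (no moves)
  q4 = 0 + 0 has moves (no moves)
Bisimilarity quotient blocks:
  B0 = {p0}
  B1 = {p1}
  B2 = {p2, p3, q1, q2}
  B3 = {p4, p5, q3, q4}
  B4 = {q0}
p0 ∈ B0, q0 ∈ B4 → different blocks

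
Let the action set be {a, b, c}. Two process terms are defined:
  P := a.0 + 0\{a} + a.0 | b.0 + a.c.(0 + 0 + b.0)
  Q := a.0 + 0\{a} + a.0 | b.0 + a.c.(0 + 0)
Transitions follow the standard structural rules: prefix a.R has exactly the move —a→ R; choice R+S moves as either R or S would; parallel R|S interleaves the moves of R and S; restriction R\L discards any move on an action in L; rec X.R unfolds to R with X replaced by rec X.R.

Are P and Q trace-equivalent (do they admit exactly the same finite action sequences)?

NO — witness ⟨acb⟩

P's transition system — 7 states:
  u0 = a.0 + 0\{a} + a.0 | b.0 + a.c.(0 + 0 + b.0) has moves —a→ u1, —a→ u2, —a→ u3, —b→ u4
  u1 = 0 has moves stopped
  u2 = 0 | b.0 has moves —b→ u5
  u3 = c.(0 + 0 + b.0) has moves —c→ u6
  u4 = a.0 | 0 has moves —a→ u5
  u5 = 0 | 0 has moves stopped
  u6 = 0 + 0 + b.0 has moves —b→ u1
Q's transition system — 7 states:
  v0 = a.0 + 0\{a} + a.0 | b.0 + a.c.(0 + 0) has moves —a→ v1, —a→ v2, —a→ v3, —b→ v4
  v1 = 0 has moves stopped
  v2 = 0 | b.0 has moves —b→ v5
  v3 = c.(0 + 0) has moves —c→ v6
  v4 = a.0 | 0 has moves —a→ v5
  v5 = 0 | 0 has moves stopped
  v6 = 0 + 0 has moves stopped
Trace ⟨acb⟩ through P, begin at {u0}:
  after a @ step 1: {u1, u2, u3}
  after c @ step 2: {u6}
  after b @ step 3: {u1}
  — P admits the full trace.
Trace ⟨acb⟩ through Q, begin at {v0}:
  after a @ step 1: {v1, v2, v3}
  after c @ step 2: {v6}
  after b @ step 3: ∅  — Q cannot continue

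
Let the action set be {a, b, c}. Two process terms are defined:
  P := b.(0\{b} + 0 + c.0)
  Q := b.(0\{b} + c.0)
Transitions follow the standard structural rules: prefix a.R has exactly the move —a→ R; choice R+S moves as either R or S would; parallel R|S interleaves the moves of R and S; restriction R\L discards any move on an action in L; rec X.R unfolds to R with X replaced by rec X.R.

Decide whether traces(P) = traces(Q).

Reachable graph of P (3 states):
  u0 = b.(0\{b} + 0 + c.0) :: —b→ u1
  u1 = 0\{b} + 0 + c.0 :: —c→ u2
  u2 = 0 :: ∅
Reachable graph of Q (3 states):
  v0 = b.(0\{b} + c.0) :: —b→ v1
  v1 = 0\{b} + c.0 :: —c→ v2
  v2 = 0 :: ∅
Partition-refinement fixed point:
  B0 = {u0, v0}
  B1 = {u1, v1}
  B2 = {u2, v2}
u0 ∈ B0, v0 ∈ B0 → same block
Bisimilar ⇒ trace-equivalent.

trace-equivalent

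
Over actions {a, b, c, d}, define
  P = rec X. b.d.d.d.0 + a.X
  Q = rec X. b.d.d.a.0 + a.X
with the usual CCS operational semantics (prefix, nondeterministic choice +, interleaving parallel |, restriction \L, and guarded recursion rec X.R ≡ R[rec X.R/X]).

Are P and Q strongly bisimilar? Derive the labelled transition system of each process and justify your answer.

NO

P's transition system — 5 states:
  m0 = rec X. b.d.d.d.0 + a.X → —a→ m0, —b→ m1
  m1 = d.d.d.0 → —d→ m2
  m2 = d.d.0 → —d→ m3
  m3 = d.0 → —d→ m4
  m4 = 0 → ·
Q's transition system — 5 states:
  n0 = rec X. b.d.d.a.0 + a.X → —a→ n0, —b→ n1
  n1 = d.d.a.0 → —d→ n2
  n2 = d.a.0 → —d→ n3
  n3 = a.0 → —a→ n4
  n4 = 0 → ·
Partition-refinement fixed point:
  B0 = {m0}
  B1 = {m1}
  B2 = {m2}
  B3 = {m3}
  B4 = {m4, n4}
  B5 = {n0}
  B6 = {n1}
  B7 = {n2}
  B8 = {n3}
m0 ∈ B0, n0 ∈ B5 → different blocks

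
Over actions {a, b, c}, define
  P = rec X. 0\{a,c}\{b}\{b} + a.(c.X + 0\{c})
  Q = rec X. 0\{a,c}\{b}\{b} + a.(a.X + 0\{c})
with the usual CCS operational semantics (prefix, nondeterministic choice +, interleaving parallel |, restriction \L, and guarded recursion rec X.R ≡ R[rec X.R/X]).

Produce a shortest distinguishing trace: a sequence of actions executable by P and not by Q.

P's transition system — 2 states:
  m0 = rec X. 0\{a,c}\{b}\{b} + a.(c.X + 0\{c}) | ··a··> m1
  m1 = c.(rec X. 0\{a,c}\{b}\{b} + a.(c.X + 0\{c})) + 0\{c} | ··c··> m0
Q's transition system — 2 states:
  n0 = rec X. 0\{a,c}\{b}\{b} + a.(a.X + 0\{c}) | ··a··> n1
  n1 = a.(rec X. 0\{a,c}\{b}\{b} + a.(a.X + 0\{c})) + 0\{c} | ··a··> n0
Trace ⟨ac⟩ through P, begin at {m0}:
  [1] a ⇒ {m1}
  [2] c ⇒ {m0}
  — P admits the full trace.
Trace ⟨ac⟩ through Q, begin at {n0}:
  [1] a ⇒ {n1}
  [2] c ⇒ ∅ (Q stuck)

ac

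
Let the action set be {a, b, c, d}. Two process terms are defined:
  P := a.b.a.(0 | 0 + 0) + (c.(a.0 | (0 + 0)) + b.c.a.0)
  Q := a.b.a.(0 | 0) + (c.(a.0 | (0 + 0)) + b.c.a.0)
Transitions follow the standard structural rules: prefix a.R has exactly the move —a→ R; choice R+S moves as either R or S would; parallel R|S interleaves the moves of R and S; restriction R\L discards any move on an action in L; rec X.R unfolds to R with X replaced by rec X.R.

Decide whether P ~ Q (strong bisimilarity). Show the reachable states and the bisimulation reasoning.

bisimilar

Reachable graph of P (9 states):
  m0 = a.b.a.(0 | 0 + 0) + (c.(a.0 | (0 + 0)) + b.c.a.0) | --a--▸ m1, --b--▸ m2, --c--▸ m3
  m1 = b.a.(0 | 0 + 0) | --b--▸ m4
  m2 = c.a.0 | --c--▸ m5
  m3 = a.0 | (0 + 0) | --a--▸ m6
  m4 = a.(0 | 0 + 0) | --a--▸ m7
  m5 = a.0 | --a--▸ m8
  m6 = 0 | (0 + 0) | deadlocked
  m7 = 0 | 0 + 0 | deadlocked
  m8 = 0 | deadlocked
Reachable graph of Q (9 states):
  n0 = a.b.a.(0 | 0) + (c.(a.0 | (0 + 0)) + b.c.a.0) | --a--▸ n1, --b--▸ n2, --c--▸ n3
  n1 = b.a.(0 | 0) | --b--▸ n4
  n2 = c.a.0 | --c--▸ n5
  n3 = a.0 | (0 + 0) | --a--▸ n6
  n4 = a.(0 | 0) | --a--▸ n7
  n5 = a.0 | --a--▸ n8
  n6 = 0 | (0 + 0) | deadlocked
  n7 = 0 | 0 | deadlocked
  n8 = 0 | deadlocked
Partition-refinement fixed point:
  B0 = {m0, n0}
  B1 = {m2, n2}
  B2 = {m3, m4, m5, n3, n4, n5}
  B3 = {m6, m7, m8, n6, n7, n8}
  B4 = {m1, n1}
m0 ∈ B0, n0 ∈ B0 → same block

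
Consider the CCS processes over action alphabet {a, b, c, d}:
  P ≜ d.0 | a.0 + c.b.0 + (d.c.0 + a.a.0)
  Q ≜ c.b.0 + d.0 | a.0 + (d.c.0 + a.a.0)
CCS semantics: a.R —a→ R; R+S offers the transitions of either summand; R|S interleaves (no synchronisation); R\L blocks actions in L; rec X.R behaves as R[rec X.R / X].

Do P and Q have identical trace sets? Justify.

P's transition system — 8 states:
  s0 = d.0 | a.0 + c.b.0 + (d.c.0 + a.a.0) | --a--▸ s1, --a--▸ s2, --c--▸ s3, --d--▸ s4, --d--▸ s5
  s1 = a.0 | --a--▸ s6
  s2 = d.0 | 0 | --d--▸ s7
  s3 = b.0 | --b--▸ s6
  s4 = 0 | a.0 | --a--▸ s7
  s5 = c.0 | --c--▸ s6
  s6 = 0 | stopped
  s7 = 0 | 0 | stopped
Q's transition system — 8 states:
  t0 = c.b.0 + d.0 | a.0 + (d.c.0 + a.a.0) | --a--▸ t1, --a--▸ t2, --c--▸ t3, --d--▸ t4, --d--▸ t5
  t1 = a.0 | --a--▸ t6
  t2 = d.0 | 0 | --d--▸ t7
  t3 = b.0 | --b--▸ t6
  t4 = 0 | a.0 | --a--▸ t7
  t5 = c.0 | --c--▸ t6
  t6 = 0 | stopped
  t7 = 0 | 0 | stopped
Bisimilarity quotient blocks:
  B0 = {s0, t0}
  B1 = {s1, s4, t1, t4}
  B2 = {s6, s7, t6, t7}
  B3 = {s5, t5}
  B4 = {s2, t2}
  B5 = {s3, t3}
s0 ∈ B0, t0 ∈ B0 → same block
Bisimilar ⇒ trace-equivalent.

trace-equivalent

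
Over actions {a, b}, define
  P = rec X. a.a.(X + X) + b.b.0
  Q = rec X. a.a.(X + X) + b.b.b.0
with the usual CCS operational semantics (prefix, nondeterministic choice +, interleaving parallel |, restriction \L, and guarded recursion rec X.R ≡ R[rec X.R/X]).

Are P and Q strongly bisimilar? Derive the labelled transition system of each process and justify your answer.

Reachable graph of P (5 states):
  s0 = rec X. a.a.(X + X) + b.b.0 | =a=> s1, =b=> s2
  s1 = a.((rec X. a.a.(X + X) + b.b.0) + (rec X. a.a.(X + X) + b.b.0)) | =a=> s3
  s2 = b.0 | =b=> s4
  s3 = (rec X. a.a.(X + X) + b.b.0) + (rec X. a.a.(X + X) + b.b.0) | =a=> s1, =b=> s2
  s4 = 0 | stopped
Reachable graph of Q (6 states):
  t0 = rec X. a.a.(X + X) + b.b.b.0 | =a=> t1, =b=> t2
  t1 = a.((rec X. a.a.(X + X) + b.b.b.0) + (rec X. a.a.(X + X) + b.b.b.0)) | =a=> t3
  t2 = b.b.0 | =b=> t4
  t3 = (rec X. a.a.(X + X) + b.b.b.0) + (rec X. a.a.(X + X) + b.b.b.0) | =a=> t1, =b=> t2
  t4 = b.0 | =b=> t5
  t5 = 0 | stopped
Bisimilarity quotient blocks:
  B0 = {s0, s3}
  B1 = {s2, t4}
  B2 = {s4, t5}
  B3 = {s1}
  B4 = {t0, t3}
  B5 = {t2}
  B6 = {t1}
s0 ∈ B0, t0 ∈ B4 → different blocks

P ≁ Q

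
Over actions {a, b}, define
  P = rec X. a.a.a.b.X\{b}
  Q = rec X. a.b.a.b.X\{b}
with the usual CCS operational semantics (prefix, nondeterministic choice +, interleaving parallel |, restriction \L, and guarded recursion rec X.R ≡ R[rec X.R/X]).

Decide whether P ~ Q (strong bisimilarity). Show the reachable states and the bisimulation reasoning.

LTS(P): 8 reachable states
  p0 = rec X. a.a.a.b.X\{b} | =a=> p1
  p1 = a.a.b.(rec X. a.a.a.b.X\{b})\{b} | =a=> p2
  p2 = a.b.(rec X. a.a.a.b.X\{b})\{b} | =a=> p3
  p3 = b.(rec X. a.a.a.b.X\{b})\{b} | =b=> p4
  p4 = (rec X. a.a.a.b.X\{b})\{b} | =a=> p5
  p5 = (a.a.b.(rec X. a.a.a.b.X\{b})\{b})\{b} | =a=> p6
  p6 = (a.b.(rec X. a.a.a.b.X\{b})\{b})\{b} | =a=> p7
  p7 = (b.(rec X. a.a.a.b.X\{b})\{b})\{b} | stopped
LTS(Q): 6 reachable states
  q0 = rec X. a.b.a.b.X\{b} | =a=> q1
  q1 = b.a.b.(rec X. a.b.a.b.X\{b})\{b} | =b=> q2
  q2 = a.b.(rec X. a.b.a.b.X\{b})\{b} | =a=> q3
  q3 = b.(rec X. a.b.a.b.X\{b})\{b} | =b=> q4
  q4 = (rec X. a.b.a.b.X\{b})\{b} | =a=> q5
  q5 = (b.a.b.(rec X. a.b.a.b.X\{b})\{b})\{b} | stopped
Partition-refinement fixed point:
  B0 = {p0}
  B1 = {p1}
  B2 = {p2}
  B3 = {p3}
  B4 = {p4}
  B5 = {p5}
  B6 = {p6, q4}
  B7 = {p7, q5}
  B8 = {q0}
  B9 = {q1}
  B10 = {q2}
  B11 = {q3}
p0 ∈ B0, q0 ∈ B8 → different blocks

NO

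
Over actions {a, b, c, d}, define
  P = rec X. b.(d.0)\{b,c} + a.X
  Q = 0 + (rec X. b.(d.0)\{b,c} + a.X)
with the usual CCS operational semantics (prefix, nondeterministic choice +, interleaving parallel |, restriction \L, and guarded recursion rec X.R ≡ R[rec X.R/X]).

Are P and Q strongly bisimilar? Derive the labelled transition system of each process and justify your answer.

P's transition system — 3 states:
  p0 = rec X. b.(d.0)\{b,c} + a.X has moves -a-> p0, -b-> p1
  p1 = (d.0)\{b,c} has moves -d-> p2
  p2 = 0\{b,c} has moves deadlocked
Q's transition system — 4 states:
  q0 = 0 + (rec X. b.(d.0)\{b,c} + a.X) has moves -a-> q1, -b-> q2
  q1 = rec X. b.(d.0)\{b,c} + a.X has moves -a-> q1, -b-> q2
  q2 = (d.0)\{b,c} has moves -d-> q3
  q3 = 0\{b,c} has moves deadlocked
Partition-refinement fixed point:
  B0 = {p0, q0, q1}
  B1 = {p1, q2}
  B2 = {p2, q3}
p0 ∈ B0, q0 ∈ B0 → same block

P ~ Q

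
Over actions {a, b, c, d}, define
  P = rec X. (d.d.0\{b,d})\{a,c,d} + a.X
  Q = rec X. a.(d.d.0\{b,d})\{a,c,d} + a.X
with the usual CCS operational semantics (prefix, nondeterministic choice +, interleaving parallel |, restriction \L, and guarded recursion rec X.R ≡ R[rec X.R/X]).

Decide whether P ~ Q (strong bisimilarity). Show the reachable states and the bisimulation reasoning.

Reachable graph of P (1 states):
  p0 = rec X. (d.d.0\{b,d})\{a,c,d} + a.X ⊢ --a--▸ p0
Reachable graph of Q (2 states):
  q0 = rec X. a.(d.d.0\{b,d})\{a,c,d} + a.X ⊢ --a--▸ q0, --a--▸ q1
  q1 = (d.d.0\{b,d})\{a,c,d} ⊢ ·
Coarsest stable partition (strong bisimilarity classes):
  B0 = {p0}
  B1 = {q0}
  B2 = {q1}
p0 ∈ B0, q0 ∈ B1 → different blocks

P ≁ Q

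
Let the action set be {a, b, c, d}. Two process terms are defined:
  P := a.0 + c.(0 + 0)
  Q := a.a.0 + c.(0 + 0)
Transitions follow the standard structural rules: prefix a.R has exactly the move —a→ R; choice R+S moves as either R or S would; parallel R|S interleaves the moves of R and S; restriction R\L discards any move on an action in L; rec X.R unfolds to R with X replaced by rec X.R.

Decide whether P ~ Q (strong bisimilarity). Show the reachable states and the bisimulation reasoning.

LTS(P): 3 reachable states
  u0 = a.0 + c.(0 + 0) :: =a=> u1, =c=> u2
  u1 = 0 :: ∅
  u2 = 0 + 0 :: ∅
LTS(Q): 4 reachable states
  v0 = a.a.0 + c.(0 + 0) :: =a=> v1, =c=> v2
  v1 = a.0 :: =a=> v3
  v2 = 0 + 0 :: ∅
  v3 = 0 :: ∅
Bisimilarity quotient blocks:
  B0 = {u0}
  B1 = {u1, u2, v2, v3}
  B2 = {v0}
  B3 = {v1}
u0 ∈ B0, v0 ∈ B2 → different blocks

not bisimilar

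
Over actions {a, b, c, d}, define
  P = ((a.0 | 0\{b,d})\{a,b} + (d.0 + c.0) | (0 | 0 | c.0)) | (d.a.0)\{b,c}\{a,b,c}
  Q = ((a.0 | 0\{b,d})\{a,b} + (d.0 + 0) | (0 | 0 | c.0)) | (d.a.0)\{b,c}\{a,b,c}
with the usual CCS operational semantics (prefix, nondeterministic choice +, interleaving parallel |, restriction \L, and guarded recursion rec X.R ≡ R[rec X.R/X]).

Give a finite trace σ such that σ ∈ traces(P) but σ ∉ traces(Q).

LTS(P): 8 reachable states
  s0 = ((a.0 | 0\{b,d})\{a,b} + (d.0 + c.0) | (0 | 0 | c.0)) | (d.a.0)\{b,c}\{a,b,c} :: =c=> s1, =c=> s2, =d=> s2, =d=> s3
  s1 = (d.0 + c.0) | (0 | 0 | 0) | (d.a.0)\{b,c}\{a,b,c} :: =c=> s4, =d=> s4, =d=> s5
  s2 = 0 | (0 | 0 | c.0) | (d.a.0)\{b,c}\{a,b,c} :: =c=> s4, =d=> s6
  s3 = ((a.0 | 0\{b,d})\{a,b} + (d.0 + c.0) | (0 | 0 | c.0)) | (a.0)\{b,c}\{a,b,c} :: =c=> s5, =c=> s6, =d=> s6
  s4 = 0 | (0 | 0 | 0) | (d.a.0)\{b,c}\{a,b,c} :: =d=> s7
  s5 = (d.0 + c.0) | (0 | 0 | 0) | (a.0)\{b,c}\{a,b,c} :: =c=> s7, =d=> s7
  s6 = 0 | (0 | 0 | c.0) | (a.0)\{b,c}\{a,b,c} :: =c=> s7
  s7 = 0 | (0 | 0 | 0) | (a.0)\{b,c}\{a,b,c} :: deadlocked
LTS(Q): 8 reachable states
  t0 = ((a.0 | 0\{b,d})\{a,b} + (d.0 + 0) | (0 | 0 | c.0)) | (d.a.0)\{b,c}\{a,b,c} :: =c=> t1, =d=> t2, =d=> t3
  t1 = (d.0 + 0) | (0 | 0 | 0) | (d.a.0)\{b,c}\{a,b,c} :: =d=> t4, =d=> t5
  t2 = ((a.0 | 0\{b,d})\{a,b} + (d.0 + 0) | (0 | 0 | c.0)) | (a.0)\{b,c}\{a,b,c} :: =c=> t4, =d=> t6
  t3 = 0 | (0 | 0 | c.0) | (d.a.0)\{b,c}\{a,b,c} :: =c=> t5, =d=> t6
  t4 = (d.0 + 0) | (0 | 0 | 0) | (a.0)\{b,c}\{a,b,c} :: =d=> t7
  t5 = 0 | (0 | 0 | 0) | (d.a.0)\{b,c}\{a,b,c} :: =d=> t7
  t6 = 0 | (0 | 0 | c.0) | (a.0)\{b,c}\{a,b,c} :: =c=> t7
  t7 = 0 | (0 | 0 | 0) | (a.0)\{b,c}\{a,b,c} :: deadlocked
Executing cc from P (initial set {s0}):
  [1] c ⇒ {s1, s2}
  [2] c ⇒ {s4}
  — P admits the full trace.
Executing cc from Q (initial set {t0}):
  [1] c ⇒ {t1}
  [2] c ⇒ ∅ (Q stuck)

cc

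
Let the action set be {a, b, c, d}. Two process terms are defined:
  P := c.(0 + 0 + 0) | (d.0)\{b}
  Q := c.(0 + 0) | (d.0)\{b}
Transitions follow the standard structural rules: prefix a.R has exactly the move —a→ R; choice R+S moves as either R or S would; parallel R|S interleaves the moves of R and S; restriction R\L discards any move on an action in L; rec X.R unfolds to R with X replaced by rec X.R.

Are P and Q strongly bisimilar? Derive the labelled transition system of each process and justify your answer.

Reachable graph of P (4 states):
  m0 = c.(0 + 0 + 0) | (d.0)\{b} → —c→ m1, —d→ m2
  m1 = (0 + 0 + 0) | (d.0)\{b} → —d→ m3
  m2 = c.(0 + 0 + 0) | 0\{b} → —c→ m3
  m3 = (0 + 0 + 0) | 0\{b} → ·
Reachable graph of Q (4 states):
  n0 = c.(0 + 0) | (d.0)\{b} → —c→ n1, —d→ n2
  n1 = (0 + 0) | (d.0)\{b} → —d→ n3
  n2 = c.(0 + 0) | 0\{b} → —c→ n3
  n3 = (0 + 0) | 0\{b} → ·
Coarsest stable partition (strong bisimilarity classes):
  B0 = {m0, n0}
  B1 = {m2, n2}
  B2 = {m3, n3}
  B3 = {m1, n1}
m0 ∈ B0, n0 ∈ B0 → same block

bisimilar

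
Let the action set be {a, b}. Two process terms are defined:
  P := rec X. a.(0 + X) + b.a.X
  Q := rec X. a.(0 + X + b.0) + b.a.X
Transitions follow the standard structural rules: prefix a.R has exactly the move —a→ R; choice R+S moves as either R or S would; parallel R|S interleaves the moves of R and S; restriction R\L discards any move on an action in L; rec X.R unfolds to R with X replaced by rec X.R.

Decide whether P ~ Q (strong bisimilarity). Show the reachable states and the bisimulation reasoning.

P's transition system — 3 states:
  u0 = rec X. a.(0 + X) + b.a.X has moves -a-> u1, -b-> u2
  u1 = 0 + (rec X. a.(0 + X) + b.a.X) has moves -a-> u1, -b-> u2
  u2 = a.(rec X. a.(0 + X) + b.a.X) has moves -a-> u0
Q's transition system — 4 states:
  v0 = rec X. a.(0 + X + b.0) + b.a.X has moves -a-> v1, -b-> v2
  v1 = 0 + (rec X. a.(0 + X + b.0) + b.a.X) + b.0 has moves -a-> v1, -b-> v2, -b-> v3
  v2 = a.(rec X. a.(0 + X + b.0) + b.a.X) has moves -a-> v0
  v3 = 0 has moves deadlocked
Bisimilarity quotient blocks:
  B0 = {u0, u1}
  B1 = {u2}
  B2 = {v0}
  B3 = {v2}
  B4 = {v1}
  B5 = {v3}
u0 ∈ B0, v0 ∈ B2 → different blocks

NO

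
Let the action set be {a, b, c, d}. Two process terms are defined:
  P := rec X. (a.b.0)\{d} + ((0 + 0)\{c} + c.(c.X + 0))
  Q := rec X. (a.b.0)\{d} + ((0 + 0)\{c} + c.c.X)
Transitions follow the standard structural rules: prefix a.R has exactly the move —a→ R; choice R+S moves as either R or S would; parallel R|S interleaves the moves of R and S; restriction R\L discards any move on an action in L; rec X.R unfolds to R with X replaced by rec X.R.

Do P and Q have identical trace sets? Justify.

P's transition system — 4 states:
  m0 = rec X. (a.b.0)\{d} + ((0 + 0)\{c} + c.(c.X + 0)) ⊢ --a--▸ m1, --c--▸ m2
  m1 = (b.0)\{d} ⊢ --b--▸ m3
  m2 = c.(rec X. (a.b.0)\{d} + ((0 + 0)\{c} + c.(c.X + 0))) + 0 ⊢ --c--▸ m0
  m3 = 0\{d} ⊢ stopped
Q's transition system — 4 states:
  n0 = rec X. (a.b.0)\{d} + ((0 + 0)\{c} + c.c.X) ⊢ --a--▸ n1, --c--▸ n2
  n1 = (b.0)\{d} ⊢ --b--▸ n3
  n2 = c.(rec X. (a.b.0)\{d} + ((0 + 0)\{c} + c.c.X)) ⊢ --c--▸ n0
  n3 = 0\{d} ⊢ stopped
Partition-refinement fixed point:
  B0 = {m0, n0}
  B1 = {m1, n1}
  B2 = {m3, n3}
  B3 = {m2, n2}
m0 ∈ B0, n0 ∈ B0 → same block
Bisimilar ⇒ trace-equivalent.

traces(P) = traces(Q)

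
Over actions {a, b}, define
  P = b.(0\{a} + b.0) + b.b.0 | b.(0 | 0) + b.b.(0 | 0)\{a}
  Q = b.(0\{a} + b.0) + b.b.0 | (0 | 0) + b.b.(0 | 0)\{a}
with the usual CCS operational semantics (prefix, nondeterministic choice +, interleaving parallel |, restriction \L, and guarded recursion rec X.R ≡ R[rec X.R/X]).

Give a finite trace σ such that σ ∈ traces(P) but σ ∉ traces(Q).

LTS(P): 10 reachable states
  m0 = b.(0\{a} + b.0) + b.b.0 | b.(0 | 0) + b.b.(0 | 0)\{a} | —b→ m1, —b→ m2, —b→ m3, —b→ m4
  m1 = 0\{a} + b.0 | —b→ m5
  m2 = b.(0 | 0)\{a} | —b→ m6
  m3 = b.0 | b.(0 | 0) | —b→ m7, —b→ m8
  m4 = b.b.0 | (0 | 0) | —b→ m8
  m5 = 0 | ∅
  m6 = (0 | 0)\{a} | ∅
  m7 = 0 | b.(0 | 0) | —b→ m9
  m8 = b.0 | (0 | 0) | —b→ m9
  m9 = 0 | (0 | 0) | ∅
LTS(Q): 7 reachable states
  n0 = b.(0\{a} + b.0) + b.b.0 | (0 | 0) + b.b.(0 | 0)\{a} | —b→ n1, —b→ n2, —b→ n3
  n1 = 0\{a} + b.0 | —b→ n4
  n2 = b.(0 | 0)\{a} | —b→ n5
  n3 = b.0 | (0 | 0) | —b→ n6
  n4 = 0 | ∅
  n5 = (0 | 0)\{a} | ∅
  n6 = 0 | (0 | 0) | ∅
Executing bbb from P (initial set {m0}):
  after b @ step 1: {m1, m2, m3, m4}
  after b @ step 2: {m5, m6, m7, m8}
  after b @ step 3: {m9}
  ✓ P
Executing bbb from Q (initial set {n0}):
  after b @ step 1: {n1, n2, n3}
  after b @ step 2: {n4, n5, n6}
  after b @ step 3: no successor for Q

bbb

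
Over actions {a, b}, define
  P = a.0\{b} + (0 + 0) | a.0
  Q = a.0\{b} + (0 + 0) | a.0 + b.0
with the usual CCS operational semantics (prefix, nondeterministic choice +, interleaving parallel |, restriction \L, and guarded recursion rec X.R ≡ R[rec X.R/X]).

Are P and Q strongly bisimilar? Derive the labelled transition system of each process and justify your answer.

NO

P's transition system — 3 states:
  u0 = a.0\{b} + (0 + 0) | a.0 | =a=> u1, =a=> u2
  u1 = (0 + 0) | 0 | ·
  u2 = 0\{b} | ·
Q's transition system — 4 states:
  v0 = a.0\{b} + (0 + 0) | a.0 + b.0 | =a=> v1, =a=> v2, =b=> v3
  v1 = (0 + 0) | 0 | ·
  v2 = 0\{b} | ·
  v3 = 0 | ·
Partition-refinement fixed point:
  B0 = {u0}
  B1 = {u1, u2, v1, v2, v3}
  B2 = {v0}
u0 ∈ B0, v0 ∈ B2 → different blocks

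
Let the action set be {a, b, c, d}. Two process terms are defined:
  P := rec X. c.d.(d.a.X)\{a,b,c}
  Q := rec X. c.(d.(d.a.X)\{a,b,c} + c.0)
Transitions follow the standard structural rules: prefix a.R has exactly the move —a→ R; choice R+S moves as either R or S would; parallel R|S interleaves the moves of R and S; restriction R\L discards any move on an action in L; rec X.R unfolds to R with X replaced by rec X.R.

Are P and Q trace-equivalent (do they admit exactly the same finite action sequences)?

Reachable graph of P (4 states):
  u0 = rec X. c.d.(d.a.X)\{a,b,c} has moves —c→ u1
  u1 = d.(d.a.(rec X. c.d.(d.a.X)\{a,b,c}))\{a,b,c} has moves —d→ u2
  u2 = (d.a.(rec X. c.d.(d.a.X)\{a,b,c}))\{a,b,c} has moves —d→ u3
  u3 = (a.(rec X. c.d.(d.a.X)\{a,b,c}))\{a,b,c} has moves (no moves)
Reachable graph of Q (5 states):
  v0 = rec X. c.(d.(d.a.X)\{a,b,c} + c.0) has moves —c→ v1
  v1 = d.(d.a.(rec X. c.(d.(d.a.X)\{a,b,c} + c.0)))\{a,b,c} + c.0 has moves —c→ v2, —d→ v3
  v2 = 0 has moves (no moves)
  v3 = (d.a.(rec X. c.(d.(d.a.X)\{a,b,c} + c.0)))\{a,b,c} has moves —d→ v4
  v4 = (a.(rec X. c.(d.(d.a.X)\{a,b,c} + c.0)))\{a,b,c} has moves (no moves)
Trace ⟨cc⟩ through Q, begin at {v0}:
  [1] c ⇒ {v1}
  [2] c ⇒ {v2}
  Q completes σ.
Trace ⟨cc⟩ through P, begin at {u0}:
  [1] c ⇒ {u1}
  [2] c ⇒ ∅ (P stuck)

NO — witness ⟨cc⟩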